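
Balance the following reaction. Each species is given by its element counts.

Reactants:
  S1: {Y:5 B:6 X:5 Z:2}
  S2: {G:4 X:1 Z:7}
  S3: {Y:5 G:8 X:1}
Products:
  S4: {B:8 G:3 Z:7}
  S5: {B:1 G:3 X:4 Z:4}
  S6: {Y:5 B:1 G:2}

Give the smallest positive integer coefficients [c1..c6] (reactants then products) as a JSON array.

Y: 3·5+3·0+2·5 = 25 | 1·0+5·0+5·5 = 25
B: 3·6+3·0+2·0 = 18 | 1·8+5·1+5·1 = 18
G: 3·0+3·4+2·8 = 28 | 1·3+5·3+5·2 = 28
X: 3·5+3·1+2·1 = 20 | 1·0+5·4+5·0 = 20
Z: 3·2+3·7+2·0 = 27 | 1·7+5·4+5·0 = 27
gcd(3,3,2,1,5,5) = 1

Coefficients: [3, 3, 2, 1, 5, 5]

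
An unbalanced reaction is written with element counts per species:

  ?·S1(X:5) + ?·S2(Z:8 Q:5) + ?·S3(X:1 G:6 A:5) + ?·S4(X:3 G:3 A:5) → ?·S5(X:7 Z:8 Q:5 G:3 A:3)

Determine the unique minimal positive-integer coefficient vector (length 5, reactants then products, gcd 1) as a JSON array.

Coefficients: [6, 5, 2, 1, 5]

X: 6·5+5·0+2·1+1·3 = 35 | 5·7 = 35
Z: 6·0+5·8+2·0+1·0 = 40 | 5·8 = 40
Q: 6·0+5·5+2·0+1·0 = 25 | 5·5 = 25
G: 6·0+5·0+2·6+1·3 = 15 | 5·3 = 15
A: 6·0+5·0+2·5+1·5 = 15 | 5·3 = 15
gcd(6,5,2,1,5) = 1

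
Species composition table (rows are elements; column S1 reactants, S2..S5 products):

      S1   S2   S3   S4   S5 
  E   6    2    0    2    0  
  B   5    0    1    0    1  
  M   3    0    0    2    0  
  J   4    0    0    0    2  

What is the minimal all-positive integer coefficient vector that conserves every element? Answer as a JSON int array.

Coefficients: [2, 3, 6, 3, 4]

E: 2·6 = 12 | 3·2+6·0+3·2+4·0 = 12
B: 2·5 = 10 | 3·0+6·1+3·0+4·1 = 10
M: 2·3 = 6 | 3·0+6·0+3·2+4·0 = 6
J: 2·4 = 8 | 3·0+6·0+3·0+4·2 = 8
gcd(2,3,6,3,4) = 1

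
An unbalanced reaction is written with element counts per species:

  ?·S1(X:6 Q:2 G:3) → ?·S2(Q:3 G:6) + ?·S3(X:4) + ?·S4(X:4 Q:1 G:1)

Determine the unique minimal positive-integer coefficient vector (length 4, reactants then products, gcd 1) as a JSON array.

X: 6·6 = 36 | 2·0+3·4+6·4 = 36
Q: 6·2 = 12 | 2·3+3·0+6·1 = 12
G: 6·3 = 18 | 2·6+3·0+6·1 = 18
gcd(6,2,3,6) = 1

Coefficients: [6, 2, 3, 6]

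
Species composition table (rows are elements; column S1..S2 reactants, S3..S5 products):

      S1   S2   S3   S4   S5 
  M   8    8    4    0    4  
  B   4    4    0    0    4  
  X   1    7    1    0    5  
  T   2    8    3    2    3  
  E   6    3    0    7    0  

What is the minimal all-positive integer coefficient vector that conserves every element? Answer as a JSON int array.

Coefficients: [1, 5, 6, 3, 6]

M: 1·8+5·8 = 48 | 6·4+3·0+6·4 = 48
B: 1·4+5·4 = 24 | 6·0+3·0+6·4 = 24
X: 1·1+5·7 = 36 | 6·1+3·0+6·5 = 36
T: 1·2+5·8 = 42 | 6·3+3·2+6·3 = 42
E: 1·6+5·3 = 21 | 6·0+3·7+6·0 = 21
gcd(1,5,6,3,6) = 1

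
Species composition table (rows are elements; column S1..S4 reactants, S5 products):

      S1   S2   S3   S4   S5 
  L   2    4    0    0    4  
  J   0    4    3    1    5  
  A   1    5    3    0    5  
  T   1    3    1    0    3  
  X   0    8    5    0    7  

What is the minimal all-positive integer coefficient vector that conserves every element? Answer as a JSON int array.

L: 2·2+2·4+1·0+4·0 = 12 | 3·4 = 12
J: 2·0+2·4+1·3+4·1 = 15 | 3·5 = 15
A: 2·1+2·5+1·3+4·0 = 15 | 3·5 = 15
T: 2·1+2·3+1·1+4·0 = 9 | 3·3 = 9
X: 2·0+2·8+1·5+4·0 = 21 | 3·7 = 21
gcd(2,2,1,4,3) = 1

Coefficients: [2, 2, 1, 4, 3]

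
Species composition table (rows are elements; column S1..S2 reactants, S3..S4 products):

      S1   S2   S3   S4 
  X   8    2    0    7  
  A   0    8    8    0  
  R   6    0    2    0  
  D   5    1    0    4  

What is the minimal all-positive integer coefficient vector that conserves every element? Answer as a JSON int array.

Coefficients: [1, 3, 3, 2]

X: 1·8+3·2 = 14 | 3·0+2·7 = 14
A: 1·0+3·8 = 24 | 3·8+2·0 = 24
R: 1·6+3·0 = 6 | 3·2+2·0 = 6
D: 1·5+3·1 = 8 | 3·0+2·4 = 8
gcd(1,3,3,2) = 1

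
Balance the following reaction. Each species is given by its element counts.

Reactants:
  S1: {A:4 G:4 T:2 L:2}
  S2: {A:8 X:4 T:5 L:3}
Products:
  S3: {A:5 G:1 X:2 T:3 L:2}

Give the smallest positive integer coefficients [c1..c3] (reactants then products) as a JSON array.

Coefficients: [1, 2, 4]

A: 1·4+2·8 = 20 | 4·5 = 20
G: 1·4+2·0 = 4 | 4·1 = 4
X: 1·0+2·4 = 8 | 4·2 = 8
T: 1·2+2·5 = 12 | 4·3 = 12
L: 1·2+2·3 = 8 | 4·2 = 8
gcd(1,2,4) = 1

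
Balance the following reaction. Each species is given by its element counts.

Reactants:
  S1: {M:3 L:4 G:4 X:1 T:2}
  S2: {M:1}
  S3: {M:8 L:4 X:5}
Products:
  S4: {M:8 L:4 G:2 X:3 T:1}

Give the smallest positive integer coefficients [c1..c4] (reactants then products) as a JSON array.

M: 1·3+5·1+1·8 = 16 | 2·8 = 16
L: 1·4+5·0+1·4 = 8 | 2·4 = 8
G: 1·4+5·0+1·0 = 4 | 2·2 = 4
X: 1·1+5·0+1·5 = 6 | 2·3 = 6
T: 1·2+5·0+1·0 = 2 | 2·1 = 2
gcd(1,5,1,2) = 1

Coefficients: [1, 5, 1, 2]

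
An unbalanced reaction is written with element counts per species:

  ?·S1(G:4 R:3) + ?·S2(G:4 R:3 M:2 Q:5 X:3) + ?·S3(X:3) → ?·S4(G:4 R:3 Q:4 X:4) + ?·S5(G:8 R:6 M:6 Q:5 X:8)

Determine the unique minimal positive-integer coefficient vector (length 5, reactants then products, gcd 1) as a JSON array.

Coefficients: [3, 6, 6, 5, 2]

G: 3·4+6·4+6·0 = 36 | 5·4+2·8 = 36
R: 3·3+6·3+6·0 = 27 | 5·3+2·6 = 27
M: 3·0+6·2+6·0 = 12 | 5·0+2·6 = 12
Q: 3·0+6·5+6·0 = 30 | 5·4+2·5 = 30
X: 3·0+6·3+6·3 = 36 | 5·4+2·8 = 36
gcd(3,6,6,5,2) = 1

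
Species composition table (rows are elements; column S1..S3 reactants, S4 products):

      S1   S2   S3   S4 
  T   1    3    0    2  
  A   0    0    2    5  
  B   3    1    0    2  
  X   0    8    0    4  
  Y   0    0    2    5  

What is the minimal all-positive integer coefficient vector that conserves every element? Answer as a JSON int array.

T: 1·1+1·3+5·0 = 4 | 2·2 = 4
A: 1·0+1·0+5·2 = 10 | 2·5 = 10
B: 1·3+1·1+5·0 = 4 | 2·2 = 4
X: 1·0+1·8+5·0 = 8 | 2·4 = 8
Y: 1·0+1·0+5·2 = 10 | 2·5 = 10
gcd(1,1,5,2) = 1

Coefficients: [1, 1, 5, 2]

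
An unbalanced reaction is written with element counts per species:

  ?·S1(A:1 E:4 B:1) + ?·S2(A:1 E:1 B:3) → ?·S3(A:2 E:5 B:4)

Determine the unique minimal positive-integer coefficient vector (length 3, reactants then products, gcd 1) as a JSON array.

Coefficients: [1, 1, 1]

A: 1·1+1·1 = 2 | 1·2 = 2
E: 1·4+1·1 = 5 | 1·5 = 5
B: 1·1+1·3 = 4 | 1·4 = 4
gcd(1,1,1) = 1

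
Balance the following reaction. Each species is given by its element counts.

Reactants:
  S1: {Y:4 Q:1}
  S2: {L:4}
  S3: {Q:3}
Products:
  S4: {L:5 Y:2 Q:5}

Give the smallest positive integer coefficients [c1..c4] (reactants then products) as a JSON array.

Coefficients: [2, 5, 6, 4]

L: 2·0+5·4+6·0 = 20 | 4·5 = 20
Y: 2·4+5·0+6·0 = 8 | 4·2 = 8
Q: 2·1+5·0+6·3 = 20 | 4·5 = 20
gcd(2,5,6,4) = 1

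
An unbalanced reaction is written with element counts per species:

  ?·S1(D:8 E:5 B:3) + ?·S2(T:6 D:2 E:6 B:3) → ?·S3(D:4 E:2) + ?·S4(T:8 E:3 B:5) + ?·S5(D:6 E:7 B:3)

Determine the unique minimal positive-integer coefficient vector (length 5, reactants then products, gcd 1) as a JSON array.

Coefficients: [5, 4, 6, 3, 4]

T: 5·0+4·6 = 24 | 6·0+3·8+4·0 = 24
D: 5·8+4·2 = 48 | 6·4+3·0+4·6 = 48
E: 5·5+4·6 = 49 | 6·2+3·3+4·7 = 49
B: 5·3+4·3 = 27 | 6·0+3·5+4·3 = 27
gcd(5,4,6,3,4) = 1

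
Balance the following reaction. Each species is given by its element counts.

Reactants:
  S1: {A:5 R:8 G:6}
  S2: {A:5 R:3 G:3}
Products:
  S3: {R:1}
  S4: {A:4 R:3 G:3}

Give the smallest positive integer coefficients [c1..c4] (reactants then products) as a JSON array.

A: 1·5+3·5 = 20 | 2·0+5·4 = 20
R: 1·8+3·3 = 17 | 2·1+5·3 = 17
G: 1·6+3·3 = 15 | 2·0+5·3 = 15
gcd(1,3,2,5) = 1

Coefficients: [1, 3, 2, 5]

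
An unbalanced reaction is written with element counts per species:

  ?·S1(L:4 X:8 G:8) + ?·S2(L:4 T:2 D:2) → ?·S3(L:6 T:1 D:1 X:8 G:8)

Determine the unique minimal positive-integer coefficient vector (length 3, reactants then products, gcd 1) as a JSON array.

L: 2·4+1·4 = 12 | 2·6 = 12
T: 2·0+1·2 = 2 | 2·1 = 2
D: 2·0+1·2 = 2 | 2·1 = 2
X: 2·8+1·0 = 16 | 2·8 = 16
G: 2·8+1·0 = 16 | 2·8 = 16
gcd(2,1,2) = 1

Coefficients: [2, 1, 2]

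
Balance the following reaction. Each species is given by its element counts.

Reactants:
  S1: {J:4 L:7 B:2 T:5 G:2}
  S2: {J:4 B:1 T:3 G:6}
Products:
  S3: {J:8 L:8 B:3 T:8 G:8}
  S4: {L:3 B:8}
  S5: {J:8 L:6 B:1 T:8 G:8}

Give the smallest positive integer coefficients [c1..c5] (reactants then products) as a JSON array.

Coefficients: [5, 5, 1, 1, 4]

J: 5·4+5·4 = 40 | 1·8+1·0+4·8 = 40
L: 5·7+5·0 = 35 | 1·8+1·3+4·6 = 35
B: 5·2+5·1 = 15 | 1·3+1·8+4·1 = 15
T: 5·5+5·3 = 40 | 1·8+1·0+4·8 = 40
G: 5·2+5·6 = 40 | 1·8+1·0+4·8 = 40
gcd(5,5,1,1,4) = 1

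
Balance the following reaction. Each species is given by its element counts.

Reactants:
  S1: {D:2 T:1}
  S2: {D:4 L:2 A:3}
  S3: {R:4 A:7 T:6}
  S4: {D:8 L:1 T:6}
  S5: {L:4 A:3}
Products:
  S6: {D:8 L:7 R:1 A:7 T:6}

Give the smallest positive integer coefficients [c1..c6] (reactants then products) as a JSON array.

D: 6·2+1·4+1·0+2·8+6·0 = 32 | 4·8 = 32
L: 6·0+1·2+1·0+2·1+6·4 = 28 | 4·7 = 28
R: 6·0+1·0+1·4+2·0+6·0 = 4 | 4·1 = 4
A: 6·0+1·3+1·7+2·0+6·3 = 28 | 4·7 = 28
T: 6·1+1·0+1·6+2·6+6·0 = 24 | 4·6 = 24
gcd(6,1,1,2,6,4) = 1

Coefficients: [6, 1, 1, 2, 6, 4]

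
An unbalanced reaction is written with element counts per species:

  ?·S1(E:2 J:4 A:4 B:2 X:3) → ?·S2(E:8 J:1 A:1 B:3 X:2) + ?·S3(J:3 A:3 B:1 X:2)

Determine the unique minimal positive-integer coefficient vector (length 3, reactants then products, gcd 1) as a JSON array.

E: 4·2 = 8 | 1·8+5·0 = 8
J: 4·4 = 16 | 1·1+5·3 = 16
A: 4·4 = 16 | 1·1+5·3 = 16
B: 4·2 = 8 | 1·3+5·1 = 8
X: 4·3 = 12 | 1·2+5·2 = 12
gcd(4,1,5) = 1

Coefficients: [4, 1, 5]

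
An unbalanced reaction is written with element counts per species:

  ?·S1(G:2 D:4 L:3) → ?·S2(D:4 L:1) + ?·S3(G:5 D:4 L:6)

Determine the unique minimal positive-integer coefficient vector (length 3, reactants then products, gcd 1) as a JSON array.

Coefficients: [5, 3, 2]

G: 5·2 = 10 | 3·0+2·5 = 10
D: 5·4 = 20 | 3·4+2·4 = 20
L: 5·3 = 15 | 3·1+2·6 = 15
gcd(5,3,2) = 1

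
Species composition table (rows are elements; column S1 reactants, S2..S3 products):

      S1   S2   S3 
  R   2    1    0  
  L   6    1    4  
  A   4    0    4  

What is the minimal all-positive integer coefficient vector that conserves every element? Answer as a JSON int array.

R: 1·2 = 2 | 2·1+1·0 = 2
L: 1·6 = 6 | 2·1+1·4 = 6
A: 1·4 = 4 | 2·0+1·4 = 4
gcd(1,2,1) = 1

Coefficients: [1, 2, 1]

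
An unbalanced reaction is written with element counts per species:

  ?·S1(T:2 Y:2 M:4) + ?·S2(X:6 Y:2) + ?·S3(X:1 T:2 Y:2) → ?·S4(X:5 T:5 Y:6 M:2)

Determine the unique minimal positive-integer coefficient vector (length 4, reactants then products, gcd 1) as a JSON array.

X: 1·0+1·6+4·1 = 10 | 2·5 = 10
T: 1·2+1·0+4·2 = 10 | 2·5 = 10
Y: 1·2+1·2+4·2 = 12 | 2·6 = 12
M: 1·4+1·0+4·0 = 4 | 2·2 = 4
gcd(1,1,4,2) = 1

Coefficients: [1, 1, 4, 2]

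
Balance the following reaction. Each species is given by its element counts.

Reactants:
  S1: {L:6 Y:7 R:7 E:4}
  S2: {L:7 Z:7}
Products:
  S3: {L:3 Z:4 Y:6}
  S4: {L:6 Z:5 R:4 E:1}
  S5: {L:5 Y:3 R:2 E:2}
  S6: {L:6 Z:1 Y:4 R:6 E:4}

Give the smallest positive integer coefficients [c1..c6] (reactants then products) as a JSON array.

Coefficients: [6, 5, 3, 4, 4, 3]

L: 6·6+5·7 = 71 | 3·3+4·6+4·5+3·6 = 71
Z: 6·0+5·7 = 35 | 3·4+4·5+4·0+3·1 = 35
Y: 6·7+5·0 = 42 | 3·6+4·0+4·3+3·4 = 42
R: 6·7+5·0 = 42 | 3·0+4·4+4·2+3·6 = 42
E: 6·4+5·0 = 24 | 3·0+4·1+4·2+3·4 = 24
gcd(6,5,3,4,4,3) = 1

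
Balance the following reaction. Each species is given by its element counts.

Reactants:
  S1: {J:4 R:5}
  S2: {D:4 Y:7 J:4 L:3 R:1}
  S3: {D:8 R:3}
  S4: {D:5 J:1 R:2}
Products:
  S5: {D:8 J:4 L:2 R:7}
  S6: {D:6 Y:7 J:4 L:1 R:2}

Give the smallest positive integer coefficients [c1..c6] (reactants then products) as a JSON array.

Coefficients: [5, 6, 5, 4, 6, 6]

D: 5·0+6·4+5·8+4·5 = 84 | 6·8+6·6 = 84
Y: 5·0+6·7+5·0+4·0 = 42 | 6·0+6·7 = 42
J: 5·4+6·4+5·0+4·1 = 48 | 6·4+6·4 = 48
L: 5·0+6·3+5·0+4·0 = 18 | 6·2+6·1 = 18
R: 5·5+6·1+5·3+4·2 = 54 | 6·7+6·2 = 54
gcd(5,6,5,4,6,6) = 1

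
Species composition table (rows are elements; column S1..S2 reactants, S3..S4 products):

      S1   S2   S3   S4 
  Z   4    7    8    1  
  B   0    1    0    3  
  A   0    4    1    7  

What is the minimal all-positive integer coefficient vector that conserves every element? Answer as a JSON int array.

Z: 5·4+3·7 = 41 | 5·8+1·1 = 41
B: 5·0+3·1 = 3 | 5·0+1·3 = 3
A: 5·0+3·4 = 12 | 5·1+1·7 = 12
gcd(5,3,5,1) = 1

Coefficients: [5, 3, 5, 1]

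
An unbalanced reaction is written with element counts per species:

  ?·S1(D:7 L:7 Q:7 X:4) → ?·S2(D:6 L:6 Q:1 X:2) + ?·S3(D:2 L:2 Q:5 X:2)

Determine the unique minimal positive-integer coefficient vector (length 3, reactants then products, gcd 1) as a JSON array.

D: 4·7 = 28 | 3·6+5·2 = 28
L: 4·7 = 28 | 3·6+5·2 = 28
Q: 4·7 = 28 | 3·1+5·5 = 28
X: 4·4 = 16 | 3·2+5·2 = 16
gcd(4,3,5) = 1

Coefficients: [4, 3, 5]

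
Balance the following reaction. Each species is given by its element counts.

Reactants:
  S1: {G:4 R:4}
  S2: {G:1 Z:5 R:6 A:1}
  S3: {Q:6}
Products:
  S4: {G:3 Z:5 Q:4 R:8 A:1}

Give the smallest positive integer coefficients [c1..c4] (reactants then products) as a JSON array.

G: 3·4+6·1+4·0 = 18 | 6·3 = 18
Z: 3·0+6·5+4·0 = 30 | 6·5 = 30
Q: 3·0+6·0+4·6 = 24 | 6·4 = 24
R: 3·4+6·6+4·0 = 48 | 6·8 = 48
A: 3·0+6·1+4·0 = 6 | 6·1 = 6
gcd(3,6,4,6) = 1

Coefficients: [3, 6, 4, 6]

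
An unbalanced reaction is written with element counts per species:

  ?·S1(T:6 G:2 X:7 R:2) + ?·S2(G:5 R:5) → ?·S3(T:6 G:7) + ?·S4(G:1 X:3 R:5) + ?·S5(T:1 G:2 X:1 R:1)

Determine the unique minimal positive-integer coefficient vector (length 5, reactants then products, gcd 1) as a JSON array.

T: 3·6+5·0 = 18 | 2·6+5·0+6·1 = 18
G: 3·2+5·5 = 31 | 2·7+5·1+6·2 = 31
X: 3·7+5·0 = 21 | 2·0+5·3+6·1 = 21
R: 3·2+5·5 = 31 | 2·0+5·5+6·1 = 31
gcd(3,5,2,5,6) = 1

Coefficients: [3, 5, 2, 5, 6]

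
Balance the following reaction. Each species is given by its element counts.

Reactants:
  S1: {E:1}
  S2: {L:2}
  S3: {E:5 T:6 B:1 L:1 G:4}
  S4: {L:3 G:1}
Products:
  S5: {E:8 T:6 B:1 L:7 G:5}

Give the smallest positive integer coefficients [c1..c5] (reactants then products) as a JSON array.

Coefficients: [6, 3, 2, 2, 2]

E: 6·1+3·0+2·5+2·0 = 16 | 2·8 = 16
T: 6·0+3·0+2·6+2·0 = 12 | 2·6 = 12
B: 6·0+3·0+2·1+2·0 = 2 | 2·1 = 2
L: 6·0+3·2+2·1+2·3 = 14 | 2·7 = 14
G: 6·0+3·0+2·4+2·1 = 10 | 2·5 = 10
gcd(6,3,2,2,2) = 1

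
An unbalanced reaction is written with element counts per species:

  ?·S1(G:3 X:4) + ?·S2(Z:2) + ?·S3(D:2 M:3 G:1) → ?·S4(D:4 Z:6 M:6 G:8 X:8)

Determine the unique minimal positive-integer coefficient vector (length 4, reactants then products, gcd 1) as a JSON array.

Coefficients: [2, 3, 2, 1]

D: 2·0+3·0+2·2 = 4 | 1·4 = 4
Z: 2·0+3·2+2·0 = 6 | 1·6 = 6
M: 2·0+3·0+2·3 = 6 | 1·6 = 6
G: 2·3+3·0+2·1 = 8 | 1·8 = 8
X: 2·4+3·0+2·0 = 8 | 1·8 = 8
gcd(2,3,2,1) = 1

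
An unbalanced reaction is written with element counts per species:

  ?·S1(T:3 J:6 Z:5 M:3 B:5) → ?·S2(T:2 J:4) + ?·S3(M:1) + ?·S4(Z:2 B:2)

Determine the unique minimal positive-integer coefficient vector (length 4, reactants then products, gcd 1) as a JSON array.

Coefficients: [2, 3, 6, 5]

T: 2·3 = 6 | 3·2+6·0+5·0 = 6
J: 2·6 = 12 | 3·4+6·0+5·0 = 12
Z: 2·5 = 10 | 3·0+6·0+5·2 = 10
M: 2·3 = 6 | 3·0+6·1+5·0 = 6
B: 2·5 = 10 | 3·0+6·0+5·2 = 10
gcd(2,3,6,5) = 1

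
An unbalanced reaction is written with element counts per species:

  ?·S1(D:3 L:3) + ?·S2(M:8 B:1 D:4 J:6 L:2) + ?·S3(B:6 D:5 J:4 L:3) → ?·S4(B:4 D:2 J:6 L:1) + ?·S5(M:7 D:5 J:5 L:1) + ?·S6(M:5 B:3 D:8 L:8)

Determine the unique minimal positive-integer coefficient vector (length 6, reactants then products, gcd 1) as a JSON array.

M: 5·0+6·8+5·0 = 48 | 6·0+4·7+4·5 = 48
B: 5·0+6·1+5·6 = 36 | 6·4+4·0+4·3 = 36
D: 5·3+6·4+5·5 = 64 | 6·2+4·5+4·8 = 64
J: 5·0+6·6+5·4 = 56 | 6·6+4·5+4·0 = 56
L: 5·3+6·2+5·3 = 42 | 6·1+4·1+4·8 = 42
gcd(5,6,5,6,4,4) = 1

Coefficients: [5, 6, 5, 6, 4, 4]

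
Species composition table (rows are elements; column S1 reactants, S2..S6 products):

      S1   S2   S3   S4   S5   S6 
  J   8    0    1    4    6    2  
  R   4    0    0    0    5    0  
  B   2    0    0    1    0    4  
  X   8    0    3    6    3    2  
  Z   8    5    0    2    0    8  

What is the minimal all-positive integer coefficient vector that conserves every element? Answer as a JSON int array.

J: 5·8 = 40 | 4·0+4·1+2·4+4·6+2·2 = 40
R: 5·4 = 20 | 4·0+4·0+2·0+4·5+2·0 = 20
B: 5·2 = 10 | 4·0+4·0+2·1+4·0+2·4 = 10
X: 5·8 = 40 | 4·0+4·3+2·6+4·3+2·2 = 40
Z: 5·8 = 40 | 4·5+4·0+2·2+4·0+2·8 = 40
gcd(5,4,4,2,4,2) = 1

Coefficients: [5, 4, 4, 2, 4, 2]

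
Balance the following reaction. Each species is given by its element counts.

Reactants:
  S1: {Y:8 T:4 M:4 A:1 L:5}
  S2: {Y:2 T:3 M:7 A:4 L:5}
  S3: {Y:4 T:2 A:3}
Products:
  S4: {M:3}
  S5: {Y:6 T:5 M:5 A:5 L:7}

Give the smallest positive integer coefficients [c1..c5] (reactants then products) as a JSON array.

Coefficients: [2, 5, 1, 6, 5]

Y: 2·8+5·2+1·4 = 30 | 6·0+5·6 = 30
T: 2·4+5·3+1·2 = 25 | 6·0+5·5 = 25
M: 2·4+5·7+1·0 = 43 | 6·3+5·5 = 43
A: 2·1+5·4+1·3 = 25 | 6·0+5·5 = 25
L: 2·5+5·5+1·0 = 35 | 6·0+5·7 = 35
gcd(2,5,1,6,5) = 1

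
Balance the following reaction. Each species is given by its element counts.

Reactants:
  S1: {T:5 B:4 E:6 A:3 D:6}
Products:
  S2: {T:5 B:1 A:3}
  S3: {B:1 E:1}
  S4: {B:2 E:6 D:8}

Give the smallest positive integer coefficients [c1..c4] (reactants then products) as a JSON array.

T: 4·5 = 20 | 4·5+6·0+3·0 = 20
B: 4·4 = 16 | 4·1+6·1+3·2 = 16
E: 4·6 = 24 | 4·0+6·1+3·6 = 24
A: 4·3 = 12 | 4·3+6·0+3·0 = 12
D: 4·6 = 24 | 4·0+6·0+3·8 = 24
gcd(4,4,6,3) = 1

Coefficients: [4, 4, 6, 3]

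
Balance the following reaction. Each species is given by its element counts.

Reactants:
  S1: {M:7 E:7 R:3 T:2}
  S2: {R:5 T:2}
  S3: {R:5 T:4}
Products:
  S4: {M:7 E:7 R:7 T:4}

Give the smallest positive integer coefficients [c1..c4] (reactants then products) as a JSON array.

M: 5·7+3·0+1·0 = 35 | 5·7 = 35
E: 5·7+3·0+1·0 = 35 | 5·7 = 35
R: 5·3+3·5+1·5 = 35 | 5·7 = 35
T: 5·2+3·2+1·4 = 20 | 5·4 = 20
gcd(5,3,1,5) = 1

Coefficients: [5, 3, 1, 5]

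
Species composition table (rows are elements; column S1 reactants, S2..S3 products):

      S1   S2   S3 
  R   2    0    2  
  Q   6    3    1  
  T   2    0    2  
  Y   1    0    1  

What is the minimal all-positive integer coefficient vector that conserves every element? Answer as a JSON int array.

R: 3·2 = 6 | 5·0+3·2 = 6
Q: 3·6 = 18 | 5·3+3·1 = 18
T: 3·2 = 6 | 5·0+3·2 = 6
Y: 3·1 = 3 | 5·0+3·1 = 3
gcd(3,5,3) = 1

Coefficients: [3, 5, 3]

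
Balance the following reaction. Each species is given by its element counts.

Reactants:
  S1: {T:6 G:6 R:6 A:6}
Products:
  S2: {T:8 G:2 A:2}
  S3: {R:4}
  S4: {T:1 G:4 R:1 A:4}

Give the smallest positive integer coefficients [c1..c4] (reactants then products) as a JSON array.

Coefficients: [5, 3, 6, 6]

T: 5·6 = 30 | 3·8+6·0+6·1 = 30
G: 5·6 = 30 | 3·2+6·0+6·4 = 30
R: 5·6 = 30 | 3·0+6·4+6·1 = 30
A: 5·6 = 30 | 3·2+6·0+6·4 = 30
gcd(5,3,6,6) = 1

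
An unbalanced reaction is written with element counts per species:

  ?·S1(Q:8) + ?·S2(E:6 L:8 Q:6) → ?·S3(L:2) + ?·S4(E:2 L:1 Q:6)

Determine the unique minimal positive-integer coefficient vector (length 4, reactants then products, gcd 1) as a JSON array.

E: 3·0+2·6 = 12 | 5·0+6·2 = 12
L: 3·0+2·8 = 16 | 5·2+6·1 = 16
Q: 3·8+2·6 = 36 | 5·0+6·6 = 36
gcd(3,2,5,6) = 1

Coefficients: [3, 2, 5, 6]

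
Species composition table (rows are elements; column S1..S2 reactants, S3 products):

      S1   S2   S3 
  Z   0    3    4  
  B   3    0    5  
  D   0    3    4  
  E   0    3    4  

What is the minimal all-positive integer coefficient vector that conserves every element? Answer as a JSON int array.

Coefficients: [5, 4, 3]

Z: 5·0+4·3 = 12 | 3·4 = 12
B: 5·3+4·0 = 15 | 3·5 = 15
D: 5·0+4·3 = 12 | 3·4 = 12
E: 5·0+4·3 = 12 | 3·4 = 12
gcd(5,4,3) = 1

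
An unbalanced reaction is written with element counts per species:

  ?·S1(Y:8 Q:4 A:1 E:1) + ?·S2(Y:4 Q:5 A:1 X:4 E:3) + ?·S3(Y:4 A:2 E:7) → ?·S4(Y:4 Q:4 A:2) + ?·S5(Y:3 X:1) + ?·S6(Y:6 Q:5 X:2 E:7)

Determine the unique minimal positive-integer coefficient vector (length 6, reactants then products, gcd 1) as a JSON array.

Y: 5·8+3·4+1·4 = 56 | 5·4+6·3+3·6 = 56
Q: 5·4+3·5+1·0 = 35 | 5·4+6·0+3·5 = 35
A: 5·1+3·1+1·2 = 10 | 5·2+6·0+3·0 = 10
X: 5·0+3·4+1·0 = 12 | 5·0+6·1+3·2 = 12
E: 5·1+3·3+1·7 = 21 | 5·0+6·0+3·7 = 21
gcd(5,3,1,5,6,3) = 1

Coefficients: [5, 3, 1, 5, 6, 3]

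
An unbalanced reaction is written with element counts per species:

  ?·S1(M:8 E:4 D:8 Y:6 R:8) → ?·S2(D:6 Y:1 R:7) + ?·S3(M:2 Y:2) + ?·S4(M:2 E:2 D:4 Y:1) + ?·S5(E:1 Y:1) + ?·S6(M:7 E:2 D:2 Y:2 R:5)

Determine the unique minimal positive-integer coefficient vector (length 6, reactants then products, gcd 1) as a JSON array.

Coefficients: [3, 2, 3, 2, 4, 2]

M: 3·8 = 24 | 2·0+3·2+2·2+4·0+2·7 = 24
E: 3·4 = 12 | 2·0+3·0+2·2+4·1+2·2 = 12
D: 3·8 = 24 | 2·6+3·0+2·4+4·0+2·2 = 24
Y: 3·6 = 18 | 2·1+3·2+2·1+4·1+2·2 = 18
R: 3·8 = 24 | 2·7+3·0+2·0+4·0+2·5 = 24
gcd(3,2,3,2,4,2) = 1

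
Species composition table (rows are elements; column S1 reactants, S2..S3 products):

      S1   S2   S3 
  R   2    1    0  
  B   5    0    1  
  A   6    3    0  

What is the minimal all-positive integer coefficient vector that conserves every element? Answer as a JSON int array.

R: 1·2 = 2 | 2·1+5·0 = 2
B: 1·5 = 5 | 2·0+5·1 = 5
A: 1·6 = 6 | 2·3+5·0 = 6
gcd(1,2,5) = 1

Coefficients: [1, 2, 5]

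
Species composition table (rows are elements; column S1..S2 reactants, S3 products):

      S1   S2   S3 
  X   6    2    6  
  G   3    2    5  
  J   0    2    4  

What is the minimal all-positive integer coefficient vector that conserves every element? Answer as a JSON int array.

Coefficients: [1, 6, 3]

X: 1·6+6·2 = 18 | 3·6 = 18
G: 1·3+6·2 = 15 | 3·5 = 15
J: 1·0+6·2 = 12 | 3·4 = 12
gcd(1,6,3) = 1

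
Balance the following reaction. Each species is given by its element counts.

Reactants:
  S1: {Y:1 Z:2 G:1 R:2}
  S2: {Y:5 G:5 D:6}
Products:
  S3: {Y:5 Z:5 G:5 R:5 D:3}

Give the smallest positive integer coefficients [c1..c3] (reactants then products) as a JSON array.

Y: 5·1+1·5 = 10 | 2·5 = 10
Z: 5·2+1·0 = 10 | 2·5 = 10
G: 5·1+1·5 = 10 | 2·5 = 10
R: 5·2+1·0 = 10 | 2·5 = 10
D: 5·0+1·6 = 6 | 2·3 = 6
gcd(5,1,2) = 1

Coefficients: [5, 1, 2]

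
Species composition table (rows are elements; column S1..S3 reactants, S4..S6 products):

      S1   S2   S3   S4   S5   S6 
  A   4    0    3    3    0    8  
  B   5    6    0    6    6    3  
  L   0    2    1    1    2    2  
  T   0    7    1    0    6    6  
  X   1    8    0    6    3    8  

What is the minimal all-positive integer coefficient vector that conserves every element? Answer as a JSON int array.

A: 3·4+6·0+6·3 = 30 | 2·3+5·0+3·8 = 30
B: 3·5+6·6+6·0 = 51 | 2·6+5·6+3·3 = 51
L: 3·0+6·2+6·1 = 18 | 2·1+5·2+3·2 = 18
T: 3·0+6·7+6·1 = 48 | 2·0+5·6+3·6 = 48
X: 3·1+6·8+6·0 = 51 | 2·6+5·3+3·8 = 51
gcd(3,6,6,2,5,3) = 1

Coefficients: [3, 6, 6, 2, 5, 3]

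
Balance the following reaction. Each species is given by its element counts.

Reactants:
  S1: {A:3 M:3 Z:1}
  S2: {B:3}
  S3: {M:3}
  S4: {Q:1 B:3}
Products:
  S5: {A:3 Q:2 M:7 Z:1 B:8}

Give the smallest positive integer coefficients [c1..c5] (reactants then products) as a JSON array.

A: 3·3+2·0+4·0+6·0 = 9 | 3·3 = 9
Q: 3·0+2·0+4·0+6·1 = 6 | 3·2 = 6
M: 3·3+2·0+4·3+6·0 = 21 | 3·7 = 21
Z: 3·1+2·0+4·0+6·0 = 3 | 3·1 = 3
B: 3·0+2·3+4·0+6·3 = 24 | 3·8 = 24
gcd(3,2,4,6,3) = 1

Coefficients: [3, 2, 4, 6, 3]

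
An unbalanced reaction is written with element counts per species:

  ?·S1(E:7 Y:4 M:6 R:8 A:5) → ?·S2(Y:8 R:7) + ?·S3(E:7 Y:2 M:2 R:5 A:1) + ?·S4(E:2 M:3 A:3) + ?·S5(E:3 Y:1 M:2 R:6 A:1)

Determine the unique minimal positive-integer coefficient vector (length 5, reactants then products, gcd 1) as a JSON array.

E: 3·7 = 21 | 1·0+1·7+4·2+2·3 = 21
Y: 3·4 = 12 | 1·8+1·2+4·0+2·1 = 12
M: 3·6 = 18 | 1·0+1·2+4·3+2·2 = 18
R: 3·8 = 24 | 1·7+1·5+4·0+2·6 = 24
A: 3·5 = 15 | 1·0+1·1+4·3+2·1 = 15
gcd(3,1,1,4,2) = 1

Coefficients: [3, 1, 1, 4, 2]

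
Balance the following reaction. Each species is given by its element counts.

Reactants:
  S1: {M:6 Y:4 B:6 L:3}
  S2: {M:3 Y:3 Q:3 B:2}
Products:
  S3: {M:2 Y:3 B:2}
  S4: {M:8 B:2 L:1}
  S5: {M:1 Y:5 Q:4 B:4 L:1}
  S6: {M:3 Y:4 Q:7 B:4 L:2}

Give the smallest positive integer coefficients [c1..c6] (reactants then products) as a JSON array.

Coefficients: [2, 5, 3, 2, 2, 1]

M: 2·6+5·3 = 27 | 3·2+2·8+2·1+1·3 = 27
Y: 2·4+5·3 = 23 | 3·3+2·0+2·5+1·4 = 23
Q: 2·0+5·3 = 15 | 3·0+2·0+2·4+1·7 = 15
B: 2·6+5·2 = 22 | 3·2+2·2+2·4+1·4 = 22
L: 2·3+5·0 = 6 | 3·0+2·1+2·1+1·2 = 6
gcd(2,5,3,2,2,1) = 1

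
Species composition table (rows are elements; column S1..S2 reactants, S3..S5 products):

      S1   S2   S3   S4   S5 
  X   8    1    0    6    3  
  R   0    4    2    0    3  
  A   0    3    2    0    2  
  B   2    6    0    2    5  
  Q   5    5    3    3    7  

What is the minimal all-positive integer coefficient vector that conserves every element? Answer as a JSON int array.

Coefficients: [5, 2, 1, 6, 2]

X: 5·8+2·1 = 42 | 1·0+6·6+2·3 = 42
R: 5·0+2·4 = 8 | 1·2+6·0+2·3 = 8
A: 5·0+2·3 = 6 | 1·2+6·0+2·2 = 6
B: 5·2+2·6 = 22 | 1·0+6·2+2·5 = 22
Q: 5·5+2·5 = 35 | 1·3+6·3+2·7 = 35
gcd(5,2,1,6,2) = 1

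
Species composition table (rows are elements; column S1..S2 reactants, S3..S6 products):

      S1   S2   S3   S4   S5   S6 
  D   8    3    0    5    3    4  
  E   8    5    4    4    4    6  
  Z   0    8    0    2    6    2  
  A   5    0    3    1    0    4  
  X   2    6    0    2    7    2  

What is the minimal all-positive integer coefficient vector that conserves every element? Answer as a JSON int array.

Coefficients: [5, 4, 1, 6, 2, 4]

D: 5·8+4·3 = 52 | 1·0+6·5+2·3+4·4 = 52
E: 5·8+4·5 = 60 | 1·4+6·4+2·4+4·6 = 60
Z: 5·0+4·8 = 32 | 1·0+6·2+2·6+4·2 = 32
A: 5·5+4·0 = 25 | 1·3+6·1+2·0+4·4 = 25
X: 5·2+4·6 = 34 | 1·0+6·2+2·7+4·2 = 34
gcd(5,4,1,6,2,4) = 1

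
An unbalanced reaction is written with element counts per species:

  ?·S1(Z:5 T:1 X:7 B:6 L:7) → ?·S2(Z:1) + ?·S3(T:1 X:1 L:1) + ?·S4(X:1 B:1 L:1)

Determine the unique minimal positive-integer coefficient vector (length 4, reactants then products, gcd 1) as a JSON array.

Coefficients: [1, 5, 1, 6]

Z: 1·5 = 5 | 5·1+1·0+6·0 = 5
T: 1·1 = 1 | 5·0+1·1+6·0 = 1
X: 1·7 = 7 | 5·0+1·1+6·1 = 7
B: 1·6 = 6 | 5·0+1·0+6·1 = 6
L: 1·7 = 7 | 5·0+1·1+6·1 = 7
gcd(1,5,1,6) = 1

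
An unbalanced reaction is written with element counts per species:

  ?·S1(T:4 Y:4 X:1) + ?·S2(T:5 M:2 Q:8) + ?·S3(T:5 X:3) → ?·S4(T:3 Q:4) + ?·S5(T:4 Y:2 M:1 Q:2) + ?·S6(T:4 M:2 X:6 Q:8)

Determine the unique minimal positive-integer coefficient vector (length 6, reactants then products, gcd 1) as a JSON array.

T: 3·4+4·5+1·5 = 37 | 3·3+6·4+1·4 = 37
Y: 3·4+4·0+1·0 = 12 | 3·0+6·2+1·0 = 12
M: 3·0+4·2+1·0 = 8 | 3·0+6·1+1·2 = 8
X: 3·1+4·0+1·3 = 6 | 3·0+6·0+1·6 = 6
Q: 3·0+4·8+1·0 = 32 | 3·4+6·2+1·8 = 32
gcd(3,4,1,3,6,1) = 1

Coefficients: [3, 4, 1, 3, 6, 1]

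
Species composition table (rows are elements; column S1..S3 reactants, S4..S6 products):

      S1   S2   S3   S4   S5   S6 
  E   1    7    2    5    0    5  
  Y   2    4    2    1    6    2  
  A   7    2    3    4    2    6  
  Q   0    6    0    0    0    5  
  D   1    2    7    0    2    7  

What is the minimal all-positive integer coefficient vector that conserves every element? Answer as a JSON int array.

Coefficients: [5, 5, 5, 4, 4, 6]

E: 5·1+5·7+5·2 = 50 | 4·5+4·0+6·5 = 50
Y: 5·2+5·4+5·2 = 40 | 4·1+4·6+6·2 = 40
A: 5·7+5·2+5·3 = 60 | 4·4+4·2+6·6 = 60
Q: 5·0+5·6+5·0 = 30 | 4·0+4·0+6·5 = 30
D: 5·1+5·2+5·7 = 50 | 4·0+4·2+6·7 = 50
gcd(5,5,5,4,4,6) = 1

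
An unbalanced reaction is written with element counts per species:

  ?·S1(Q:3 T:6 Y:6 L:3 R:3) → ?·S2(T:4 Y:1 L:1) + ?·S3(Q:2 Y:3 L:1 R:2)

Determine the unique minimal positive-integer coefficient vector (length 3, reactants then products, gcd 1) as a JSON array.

Q: 2·3 = 6 | 3·0+3·2 = 6
T: 2·6 = 12 | 3·4+3·0 = 12
Y: 2·6 = 12 | 3·1+3·3 = 12
L: 2·3 = 6 | 3·1+3·1 = 6
R: 2·3 = 6 | 3·0+3·2 = 6
gcd(2,3,3) = 1

Coefficients: [2, 3, 3]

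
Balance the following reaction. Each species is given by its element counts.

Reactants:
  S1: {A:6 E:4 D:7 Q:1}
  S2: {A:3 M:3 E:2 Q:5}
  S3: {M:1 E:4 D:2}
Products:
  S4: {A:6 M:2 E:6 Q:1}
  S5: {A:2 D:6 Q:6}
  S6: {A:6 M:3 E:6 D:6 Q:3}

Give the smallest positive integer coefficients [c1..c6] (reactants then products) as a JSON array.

A: 6·6+6·3+3·0 = 54 | 3·6+3·2+5·6 = 54
M: 6·0+6·3+3·1 = 21 | 3·2+3·0+5·3 = 21
E: 6·4+6·2+3·4 = 48 | 3·6+3·0+5·6 = 48
D: 6·7+6·0+3·2 = 48 | 3·0+3·6+5·6 = 48
Q: 6·1+6·5+3·0 = 36 | 3·1+3·6+5·3 = 36
gcd(6,6,3,3,3,5) = 1

Coefficients: [6, 6, 3, 3, 3, 5]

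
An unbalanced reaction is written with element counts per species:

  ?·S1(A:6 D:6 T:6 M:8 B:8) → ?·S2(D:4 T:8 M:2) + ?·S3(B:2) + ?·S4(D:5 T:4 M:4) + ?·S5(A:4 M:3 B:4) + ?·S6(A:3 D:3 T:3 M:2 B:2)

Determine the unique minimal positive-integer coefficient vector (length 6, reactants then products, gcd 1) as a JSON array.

Coefficients: [5, 1, 6, 4, 6, 2]

A: 5·6 = 30 | 1·0+6·0+4·0+6·4+2·3 = 30
D: 5·6 = 30 | 1·4+6·0+4·5+6·0+2·3 = 30
T: 5·6 = 30 | 1·8+6·0+4·4+6·0+2·3 = 30
M: 5·8 = 40 | 1·2+6·0+4·4+6·3+2·2 = 40
B: 5·8 = 40 | 1·0+6·2+4·0+6·4+2·2 = 40
gcd(5,1,6,4,6,2) = 1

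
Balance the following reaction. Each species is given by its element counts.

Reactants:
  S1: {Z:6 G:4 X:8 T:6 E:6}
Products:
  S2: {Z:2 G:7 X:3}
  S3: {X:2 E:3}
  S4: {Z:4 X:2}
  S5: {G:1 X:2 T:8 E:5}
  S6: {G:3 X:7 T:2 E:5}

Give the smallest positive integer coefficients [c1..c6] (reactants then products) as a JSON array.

Coefficients: [3, 1, 1, 4, 2, 1]

Z: 3·6 = 18 | 1·2+1·0+4·4+2·0+1·0 = 18
G: 3·4 = 12 | 1·7+1·0+4·0+2·1+1·3 = 12
X: 3·8 = 24 | 1·3+1·2+4·2+2·2+1·7 = 24
T: 3·6 = 18 | 1·0+1·0+4·0+2·8+1·2 = 18
E: 3·6 = 18 | 1·0+1·3+4·0+2·5+1·5 = 18
gcd(3,1,1,4,2,1) = 1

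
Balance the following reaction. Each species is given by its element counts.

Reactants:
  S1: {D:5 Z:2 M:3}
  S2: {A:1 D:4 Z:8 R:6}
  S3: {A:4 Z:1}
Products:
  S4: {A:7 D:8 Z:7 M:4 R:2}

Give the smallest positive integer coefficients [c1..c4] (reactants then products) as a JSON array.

Coefficients: [4, 1, 5, 3]

A: 4·0+1·1+5·4 = 21 | 3·7 = 21
D: 4·5+1·4+5·0 = 24 | 3·8 = 24
Z: 4·2+1·8+5·1 = 21 | 3·7 = 21
M: 4·3+1·0+5·0 = 12 | 3·4 = 12
R: 4·0+1·6+5·0 = 6 | 3·2 = 6
gcd(4,1,5,3) = 1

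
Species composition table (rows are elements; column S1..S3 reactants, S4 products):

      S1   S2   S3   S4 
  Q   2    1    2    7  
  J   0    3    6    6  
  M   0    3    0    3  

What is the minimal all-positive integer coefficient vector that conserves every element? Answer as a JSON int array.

Coefficients: [5, 2, 1, 2]

Q: 5·2+2·1+1·2 = 14 | 2·7 = 14
J: 5·0+2·3+1·6 = 12 | 2·6 = 12
M: 5·0+2·3+1·0 = 6 | 2·3 = 6
gcd(5,2,1,2) = 1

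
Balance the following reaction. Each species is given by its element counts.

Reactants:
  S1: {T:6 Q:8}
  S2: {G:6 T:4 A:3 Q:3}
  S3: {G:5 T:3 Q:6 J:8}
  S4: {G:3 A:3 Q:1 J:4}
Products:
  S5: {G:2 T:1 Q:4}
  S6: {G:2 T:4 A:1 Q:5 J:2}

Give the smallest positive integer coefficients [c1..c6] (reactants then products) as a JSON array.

Coefficients: [3, 1, 1, 1, 1, 6]

G: 3·0+1·6+1·5+1·3 = 14 | 1·2+6·2 = 14
T: 3·6+1·4+1·3+1·0 = 25 | 1·1+6·4 = 25
A: 3·0+1·3+1·0+1·3 = 6 | 1·0+6·1 = 6
Q: 3·8+1·3+1·6+1·1 = 34 | 1·4+6·5 = 34
J: 3·0+1·0+1·8+1·4 = 12 | 1·0+6·2 = 12
gcd(3,1,1,1,1,6) = 1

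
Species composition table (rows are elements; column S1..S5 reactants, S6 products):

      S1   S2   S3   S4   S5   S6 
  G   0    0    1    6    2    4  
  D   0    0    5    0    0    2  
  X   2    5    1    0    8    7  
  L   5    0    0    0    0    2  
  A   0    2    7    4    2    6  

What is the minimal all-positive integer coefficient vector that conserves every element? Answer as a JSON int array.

G: 2·0+1·0+2·1+2·6+3·2 = 20 | 5·4 = 20
D: 2·0+1·0+2·5+2·0+3·0 = 10 | 5·2 = 10
X: 2·2+1·5+2·1+2·0+3·8 = 35 | 5·7 = 35
L: 2·5+1·0+2·0+2·0+3·0 = 10 | 5·2 = 10
A: 2·0+1·2+2·7+2·4+3·2 = 30 | 5·6 = 30
gcd(2,1,2,2,3,5) = 1

Coefficients: [2, 1, 2, 2, 3, 5]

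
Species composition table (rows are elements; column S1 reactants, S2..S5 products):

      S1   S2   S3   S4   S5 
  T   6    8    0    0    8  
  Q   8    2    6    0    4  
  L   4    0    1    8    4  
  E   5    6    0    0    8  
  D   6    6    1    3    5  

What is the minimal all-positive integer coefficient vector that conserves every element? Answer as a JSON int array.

T: 4·6 = 24 | 2·8+4·0+1·0+1·8 = 24
Q: 4·8 = 32 | 2·2+4·6+1·0+1·4 = 32
L: 4·4 = 16 | 2·0+4·1+1·8+1·4 = 16
E: 4·5 = 20 | 2·6+4·0+1·0+1·8 = 20
D: 4·6 = 24 | 2·6+4·1+1·3+1·5 = 24
gcd(4,2,4,1,1) = 1

Coefficients: [4, 2, 4, 1, 1]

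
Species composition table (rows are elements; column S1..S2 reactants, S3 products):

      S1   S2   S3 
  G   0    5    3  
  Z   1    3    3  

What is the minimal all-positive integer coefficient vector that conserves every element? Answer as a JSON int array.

G: 6·0+3·5 = 15 | 5·3 = 15
Z: 6·1+3·3 = 15 | 5·3 = 15
gcd(6,3,5) = 1

Coefficients: [6, 3, 5]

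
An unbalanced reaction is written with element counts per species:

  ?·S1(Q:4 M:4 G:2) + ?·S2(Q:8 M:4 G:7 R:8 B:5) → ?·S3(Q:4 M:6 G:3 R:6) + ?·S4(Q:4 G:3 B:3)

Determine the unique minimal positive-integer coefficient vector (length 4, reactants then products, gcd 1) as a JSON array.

Q: 3·4+3·8 = 36 | 4·4+5·4 = 36
M: 3·4+3·4 = 24 | 4·6+5·0 = 24
G: 3·2+3·7 = 27 | 4·3+5·3 = 27
R: 3·0+3·8 = 24 | 4·6+5·0 = 24
B: 3·0+3·5 = 15 | 4·0+5·3 = 15
gcd(3,3,4,5) = 1

Coefficients: [3, 3, 4, 5]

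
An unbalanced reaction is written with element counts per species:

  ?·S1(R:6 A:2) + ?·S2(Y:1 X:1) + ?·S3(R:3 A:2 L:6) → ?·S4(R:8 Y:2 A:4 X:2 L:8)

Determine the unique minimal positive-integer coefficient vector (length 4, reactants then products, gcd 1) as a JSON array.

R: 2·6+6·0+4·3 = 24 | 3·8 = 24
Y: 2·0+6·1+4·0 = 6 | 3·2 = 6
A: 2·2+6·0+4·2 = 12 | 3·4 = 12
X: 2·0+6·1+4·0 = 6 | 3·2 = 6
L: 2·0+6·0+4·6 = 24 | 3·8 = 24
gcd(2,6,4,3) = 1

Coefficients: [2, 6, 4, 3]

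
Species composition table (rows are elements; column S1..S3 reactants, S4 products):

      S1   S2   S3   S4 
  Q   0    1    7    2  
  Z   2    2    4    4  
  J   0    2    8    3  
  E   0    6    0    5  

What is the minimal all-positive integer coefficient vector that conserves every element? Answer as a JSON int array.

Coefficients: [5, 5, 1, 6]

Q: 5·0+5·1+1·7 = 12 | 6·2 = 12
Z: 5·2+5·2+1·4 = 24 | 6·4 = 24
J: 5·0+5·2+1·8 = 18 | 6·3 = 18
E: 5·0+5·6+1·0 = 30 | 6·5 = 30
gcd(5,5,1,6) = 1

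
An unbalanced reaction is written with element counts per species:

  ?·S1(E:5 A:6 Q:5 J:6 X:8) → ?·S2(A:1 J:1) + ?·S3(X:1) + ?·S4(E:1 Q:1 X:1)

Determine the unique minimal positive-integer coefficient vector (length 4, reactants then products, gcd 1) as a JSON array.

Coefficients: [1, 6, 3, 5]

E: 1·5 = 5 | 6·0+3·0+5·1 = 5
A: 1·6 = 6 | 6·1+3·0+5·0 = 6
Q: 1·5 = 5 | 6·0+3·0+5·1 = 5
J: 1·6 = 6 | 6·1+3·0+5·0 = 6
X: 1·8 = 8 | 6·0+3·1+5·1 = 8
gcd(1,6,3,5) = 1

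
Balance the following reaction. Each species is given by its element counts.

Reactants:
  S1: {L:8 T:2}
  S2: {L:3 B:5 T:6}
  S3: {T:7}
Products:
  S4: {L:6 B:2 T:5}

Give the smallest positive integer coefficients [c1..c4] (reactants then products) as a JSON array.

Coefficients: [3, 2, 1, 5]

L: 3·8+2·3+1·0 = 30 | 5·6 = 30
B: 3·0+2·5+1·0 = 10 | 5·2 = 10
T: 3·2+2·6+1·7 = 25 | 5·5 = 25
gcd(3,2,1,5) = 1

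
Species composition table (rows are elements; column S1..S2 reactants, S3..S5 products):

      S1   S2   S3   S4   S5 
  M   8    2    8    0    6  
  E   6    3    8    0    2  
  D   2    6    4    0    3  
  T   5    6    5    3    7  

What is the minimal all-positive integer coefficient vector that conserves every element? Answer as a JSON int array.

M: 5·8+2·2 = 44 | 4·8+1·0+2·6 = 44
E: 5·6+2·3 = 36 | 4·8+1·0+2·2 = 36
D: 5·2+2·6 = 22 | 4·4+1·0+2·3 = 22
T: 5·5+2·6 = 37 | 4·5+1·3+2·7 = 37
gcd(5,2,4,1,2) = 1

Coefficients: [5, 2, 4, 1, 2]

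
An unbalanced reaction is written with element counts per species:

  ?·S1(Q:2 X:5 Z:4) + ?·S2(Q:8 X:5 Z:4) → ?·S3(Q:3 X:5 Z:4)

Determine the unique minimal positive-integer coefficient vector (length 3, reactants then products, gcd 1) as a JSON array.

Coefficients: [5, 1, 6]

Q: 5·2+1·8 = 18 | 6·3 = 18
X: 5·5+1·5 = 30 | 6·5 = 30
Z: 5·4+1·4 = 24 | 6·4 = 24
gcd(5,1,6) = 1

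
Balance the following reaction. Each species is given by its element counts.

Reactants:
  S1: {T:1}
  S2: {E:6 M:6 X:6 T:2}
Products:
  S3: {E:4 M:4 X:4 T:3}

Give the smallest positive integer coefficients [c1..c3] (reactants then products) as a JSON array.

E: 5·0+2·6 = 12 | 3·4 = 12
M: 5·0+2·6 = 12 | 3·4 = 12
X: 5·0+2·6 = 12 | 3·4 = 12
T: 5·1+2·2 = 9 | 3·3 = 9
gcd(5,2,3) = 1

Coefficients: [5, 2, 3]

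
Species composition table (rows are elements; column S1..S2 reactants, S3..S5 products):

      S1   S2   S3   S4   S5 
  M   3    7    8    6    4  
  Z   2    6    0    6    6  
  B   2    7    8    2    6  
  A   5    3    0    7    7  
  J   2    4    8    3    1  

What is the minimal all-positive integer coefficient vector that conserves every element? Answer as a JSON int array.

Coefficients: [6, 4, 2, 3, 3]

M: 6·3+4·7 = 46 | 2·8+3·6+3·4 = 46
Z: 6·2+4·6 = 36 | 2·0+3·6+3·6 = 36
B: 6·2+4·7 = 40 | 2·8+3·2+3·6 = 40
A: 6·5+4·3 = 42 | 2·0+3·7+3·7 = 42
J: 6·2+4·4 = 28 | 2·8+3·3+3·1 = 28
gcd(6,4,2,3,3) = 1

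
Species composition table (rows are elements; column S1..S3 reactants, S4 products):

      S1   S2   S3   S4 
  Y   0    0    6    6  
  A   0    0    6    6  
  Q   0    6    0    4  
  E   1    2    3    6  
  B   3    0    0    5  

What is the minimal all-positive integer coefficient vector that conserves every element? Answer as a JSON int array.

Coefficients: [5, 2, 3, 3]

Y: 5·0+2·0+3·6 = 18 | 3·6 = 18
A: 5·0+2·0+3·6 = 18 | 3·6 = 18
Q: 5·0+2·6+3·0 = 12 | 3·4 = 12
E: 5·1+2·2+3·3 = 18 | 3·6 = 18
B: 5·3+2·0+3·0 = 15 | 3·5 = 15
gcd(5,2,3,3) = 1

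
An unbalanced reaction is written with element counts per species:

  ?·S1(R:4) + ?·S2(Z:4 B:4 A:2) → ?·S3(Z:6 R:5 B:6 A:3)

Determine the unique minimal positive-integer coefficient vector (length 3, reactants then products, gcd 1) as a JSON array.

Coefficients: [5, 6, 4]

Z: 5·0+6·4 = 24 | 4·6 = 24
R: 5·4+6·0 = 20 | 4·5 = 20
B: 5·0+6·4 = 24 | 4·6 = 24
A: 5·0+6·2 = 12 | 4·3 = 12
gcd(5,6,4) = 1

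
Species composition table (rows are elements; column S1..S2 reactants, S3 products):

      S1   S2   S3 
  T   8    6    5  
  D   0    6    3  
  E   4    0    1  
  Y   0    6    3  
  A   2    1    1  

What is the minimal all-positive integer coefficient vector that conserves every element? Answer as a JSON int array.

Coefficients: [1, 2, 4]

T: 1·8+2·6 = 20 | 4·5 = 20
D: 1·0+2·6 = 12 | 4·3 = 12
E: 1·4+2·0 = 4 | 4·1 = 4
Y: 1·0+2·6 = 12 | 4·3 = 12
A: 1·2+2·1 = 4 | 4·1 = 4
gcd(1,2,4) = 1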